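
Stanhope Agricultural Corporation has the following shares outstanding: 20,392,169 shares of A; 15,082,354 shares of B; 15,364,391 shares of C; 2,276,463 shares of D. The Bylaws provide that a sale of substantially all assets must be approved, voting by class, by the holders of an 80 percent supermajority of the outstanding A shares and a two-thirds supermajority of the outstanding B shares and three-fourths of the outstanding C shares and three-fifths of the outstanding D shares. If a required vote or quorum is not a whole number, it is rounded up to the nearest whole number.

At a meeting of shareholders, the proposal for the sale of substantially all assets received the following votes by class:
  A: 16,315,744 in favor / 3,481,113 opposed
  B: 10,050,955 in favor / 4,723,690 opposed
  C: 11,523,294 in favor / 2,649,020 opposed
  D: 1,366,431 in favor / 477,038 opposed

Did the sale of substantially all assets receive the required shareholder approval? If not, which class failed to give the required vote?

A: 4/5 of 20392169 = 16313735.20, rounded up to 16313736; 16,313,736 required, 16,315,744 in favor — approved.
B: 2/3 of 15082354 = 10054902.67, rounded up to 10054903; 10,054,903 required, 10,050,955 in favor — not approved.
C: 3/4 of 15364391 = 11523293.25, rounded up to 11523294; 11,523,294 required, 11,523,294 in favor — approved.
D: 3/5 of 2276463 = 1365877.80, rounded up to 1365878; 1,365,878 required, 1,366,431 in favor — approved.

Not approved — the B shares did not give the required vote.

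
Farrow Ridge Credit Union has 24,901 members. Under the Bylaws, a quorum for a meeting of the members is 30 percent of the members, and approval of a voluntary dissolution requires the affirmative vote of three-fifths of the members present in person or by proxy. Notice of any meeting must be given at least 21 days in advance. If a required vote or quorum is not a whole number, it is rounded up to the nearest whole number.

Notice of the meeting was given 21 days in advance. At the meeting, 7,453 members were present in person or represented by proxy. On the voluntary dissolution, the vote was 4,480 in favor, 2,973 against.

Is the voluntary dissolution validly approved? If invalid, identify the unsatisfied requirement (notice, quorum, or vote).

Notice: 21 days given; 21 required. Satisfied.
Quorum: 30% of 24,901 = 7,470.30, rounded up to 7,471; 7,453 present. Not satisfied.
Vote: requires three-fifths of those present (7,453); 3/5 of 7453 = 4471.80, rounded up to 4472, so 4,472 needed; 4,480 in favor. Satisfied.

Invalid — quorum requirement not satisfied.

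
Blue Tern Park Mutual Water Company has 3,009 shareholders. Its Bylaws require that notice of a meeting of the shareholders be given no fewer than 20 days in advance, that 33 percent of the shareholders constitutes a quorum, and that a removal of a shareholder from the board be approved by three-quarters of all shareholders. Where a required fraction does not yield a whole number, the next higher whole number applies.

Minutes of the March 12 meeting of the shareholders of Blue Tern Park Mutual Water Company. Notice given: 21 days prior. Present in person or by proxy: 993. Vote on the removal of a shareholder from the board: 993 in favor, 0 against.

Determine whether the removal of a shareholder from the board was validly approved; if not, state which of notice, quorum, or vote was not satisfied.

Notice: 21 days given; 20 required. Satisfied.
Quorum: 33% of 3,009 = 992.97, rounded up to 993; 993 present. Satisfied.
Vote: requires three-fourths of all shareholders (3,009); 3/4 of 3009 = 2256.75, rounded up to 2257, so 2,257 needed; 993 in favor. Not satisfied.

Invalid — vote requirement not satisfied.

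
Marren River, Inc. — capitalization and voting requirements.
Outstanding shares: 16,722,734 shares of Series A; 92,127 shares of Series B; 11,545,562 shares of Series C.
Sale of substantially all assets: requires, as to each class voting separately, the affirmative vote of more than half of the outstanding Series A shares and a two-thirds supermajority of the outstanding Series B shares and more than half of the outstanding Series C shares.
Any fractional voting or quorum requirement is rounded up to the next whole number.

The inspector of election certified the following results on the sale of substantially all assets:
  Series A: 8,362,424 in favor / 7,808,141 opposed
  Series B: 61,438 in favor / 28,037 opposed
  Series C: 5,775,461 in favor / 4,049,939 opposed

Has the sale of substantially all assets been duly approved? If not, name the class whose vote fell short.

Approved — every class gave the required vote.

Series A: a majority of 16722734 is 8361368; 8,361,368 required, 8,362,424 in favor — approved.
Series B: 2/3 of 92127 = 61418; 61,418 required, 61,438 in favor — approved.
Series C: a majority of 11545562 is 5772782; 5,772,782 required, 5,775,461 in favor — approved.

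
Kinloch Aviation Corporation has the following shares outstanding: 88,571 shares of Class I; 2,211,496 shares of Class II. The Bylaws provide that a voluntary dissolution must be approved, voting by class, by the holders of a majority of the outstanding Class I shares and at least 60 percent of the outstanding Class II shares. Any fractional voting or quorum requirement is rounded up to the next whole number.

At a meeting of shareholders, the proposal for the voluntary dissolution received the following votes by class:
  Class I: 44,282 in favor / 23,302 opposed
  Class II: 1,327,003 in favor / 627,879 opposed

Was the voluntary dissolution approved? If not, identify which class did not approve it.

Class I: a majority of 88571 is 44286; 44,286 required, 44,282 in favor — not approved.
Class II: 3/5 of 2211496 = 1326897.60, rounded up to 1326898; 1,326,898 required, 1,327,003 in favor — approved.

Not approved — the Class I shares did not give the required vote.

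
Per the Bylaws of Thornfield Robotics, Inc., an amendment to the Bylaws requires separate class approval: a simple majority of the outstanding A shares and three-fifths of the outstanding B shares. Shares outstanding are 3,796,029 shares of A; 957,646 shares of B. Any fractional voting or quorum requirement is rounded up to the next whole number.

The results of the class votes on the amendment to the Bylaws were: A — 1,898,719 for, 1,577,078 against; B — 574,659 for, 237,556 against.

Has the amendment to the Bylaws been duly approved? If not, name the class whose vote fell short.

A: a majority of 3796029 is 1898015; 1,898,015 required, 1,898,719 in favor — approved.
B: 3/5 of 957646 = 574587.60, rounded up to 574588; 574,588 required, 574,659 in favor — approved.

Approved — every class gave the required vote.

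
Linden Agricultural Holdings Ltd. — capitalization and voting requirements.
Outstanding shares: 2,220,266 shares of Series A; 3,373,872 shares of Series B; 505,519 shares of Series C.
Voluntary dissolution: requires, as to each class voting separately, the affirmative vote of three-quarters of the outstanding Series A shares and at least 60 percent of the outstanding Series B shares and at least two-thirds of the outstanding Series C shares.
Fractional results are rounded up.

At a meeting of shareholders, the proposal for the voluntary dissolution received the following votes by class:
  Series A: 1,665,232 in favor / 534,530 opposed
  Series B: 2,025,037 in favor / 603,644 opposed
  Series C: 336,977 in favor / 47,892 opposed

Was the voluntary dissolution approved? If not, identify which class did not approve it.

Not approved — the Series C shares did not give the required vote.

Series A: 3/4 of 2220266 = 1665199.50, rounded up to 1665200; 1,665,200 required, 1,665,232 in favor — approved.
Series B: 3/5 of 3373872 = 2024323.20, rounded up to 2024324; 2,024,324 required, 2,025,037 in favor — approved.
Series C: 2/3 of 505519 = 337012.67, rounded up to 337013; 337,013 required, 336,977 in favor — not approved.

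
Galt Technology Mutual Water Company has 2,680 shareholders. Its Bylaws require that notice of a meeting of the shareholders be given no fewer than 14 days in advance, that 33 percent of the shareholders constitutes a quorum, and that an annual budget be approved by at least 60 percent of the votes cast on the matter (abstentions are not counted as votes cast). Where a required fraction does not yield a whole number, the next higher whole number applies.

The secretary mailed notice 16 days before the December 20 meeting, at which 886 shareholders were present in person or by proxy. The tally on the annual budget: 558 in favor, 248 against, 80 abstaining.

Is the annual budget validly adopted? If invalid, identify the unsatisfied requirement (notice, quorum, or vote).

Valid — all requirements satisfied.

Notice: 16 days given; 14 required. Satisfied.
Quorum: 33% of 2,680 = 884.40, rounded up to 885; 886 present. Satisfied.
Vote: requires three-fifths of the votes cast (886 − 80 abstaining = 806); 3/5 of 806 = 483.60, rounded up to 484, so 484 needed; 558 in favor. Satisfied.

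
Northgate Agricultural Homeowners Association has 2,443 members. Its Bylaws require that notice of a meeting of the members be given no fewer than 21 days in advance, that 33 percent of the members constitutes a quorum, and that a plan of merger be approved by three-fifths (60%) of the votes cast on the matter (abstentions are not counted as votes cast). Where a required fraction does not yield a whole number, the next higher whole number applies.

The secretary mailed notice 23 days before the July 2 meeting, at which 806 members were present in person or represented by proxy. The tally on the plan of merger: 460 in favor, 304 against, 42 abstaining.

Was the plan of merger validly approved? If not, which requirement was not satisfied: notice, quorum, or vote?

Notice: 23 days given; 21 required. Satisfied.
Quorum: 33% of 2,443 = 806.19, rounded up to 807; 806 present. Not satisfied.
Vote: requires three-fifths of the votes cast (806 − 42 abstaining = 764); 3/5 of 764 = 458.40, rounded up to 459, so 459 needed; 460 in favor. Satisfied.

Invalid — quorum requirement not satisfied.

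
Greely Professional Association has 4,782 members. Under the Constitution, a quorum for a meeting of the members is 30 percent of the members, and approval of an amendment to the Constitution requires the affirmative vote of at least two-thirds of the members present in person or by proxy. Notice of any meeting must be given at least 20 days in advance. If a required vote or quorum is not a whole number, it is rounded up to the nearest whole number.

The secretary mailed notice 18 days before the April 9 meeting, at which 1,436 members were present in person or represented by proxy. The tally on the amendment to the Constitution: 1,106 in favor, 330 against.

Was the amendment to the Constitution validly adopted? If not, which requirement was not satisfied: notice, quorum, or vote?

Invalid — notice requirement not satisfied.

Notice: 18 days given; 20 required. Not satisfied.
Quorum: 30% of 4,782 = 1,434.60, rounded up to 1,435; 1,436 present. Satisfied.
Vote: requires two-thirds of those present (1,436); 2/3 of 1436 = 957.33, rounded up to 958, so 958 needed; 1,106 in favor. Satisfied.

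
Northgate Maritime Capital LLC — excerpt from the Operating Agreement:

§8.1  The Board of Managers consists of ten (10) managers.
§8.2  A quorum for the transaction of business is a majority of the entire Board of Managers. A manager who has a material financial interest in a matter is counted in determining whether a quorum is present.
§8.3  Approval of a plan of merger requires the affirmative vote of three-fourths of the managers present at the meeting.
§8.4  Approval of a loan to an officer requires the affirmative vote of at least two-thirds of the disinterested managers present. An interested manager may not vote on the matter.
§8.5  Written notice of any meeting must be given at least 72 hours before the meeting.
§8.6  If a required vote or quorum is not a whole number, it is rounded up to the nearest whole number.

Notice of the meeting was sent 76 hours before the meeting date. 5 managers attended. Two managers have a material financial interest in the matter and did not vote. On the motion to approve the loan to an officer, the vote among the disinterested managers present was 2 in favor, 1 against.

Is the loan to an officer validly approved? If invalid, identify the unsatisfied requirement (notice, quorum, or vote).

Invalid — quorum requirement not satisfied.

Notice: 76 hours given; 72 required (76 ≥ 72). Satisfied.
Quorum: 5 present (interested managers count toward quorum); quorum is 6. Not satisfied.
Vote: the loan to an officer requires two-thirds of the disinterested managers present (5 − 2 = 3). 2/3 of 3 = 2, so 2 affirmative votes are needed; 2 voted in favor. Satisfied. (Moot — without a quorum no business can be validly transacted.)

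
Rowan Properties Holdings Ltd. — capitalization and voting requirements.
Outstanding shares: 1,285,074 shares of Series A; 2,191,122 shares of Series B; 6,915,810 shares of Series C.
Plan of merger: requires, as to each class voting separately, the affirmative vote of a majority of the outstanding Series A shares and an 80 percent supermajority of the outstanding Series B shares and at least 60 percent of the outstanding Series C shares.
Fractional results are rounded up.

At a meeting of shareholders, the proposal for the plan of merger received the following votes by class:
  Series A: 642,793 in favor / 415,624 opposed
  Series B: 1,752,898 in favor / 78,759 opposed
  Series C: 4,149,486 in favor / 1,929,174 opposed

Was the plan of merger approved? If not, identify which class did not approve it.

Approved — every class gave the required vote.

Series A: a majority of 1285074 is 642538; 642,538 required, 642,793 in favor — approved.
Series B: 4/5 of 2191122 = 1752897.60, rounded up to 1752898; 1,752,898 required, 1,752,898 in favor — approved.
Series C: 3/5 of 6915810 = 4149486; 4,149,486 required, 4,149,486 in favor — approved.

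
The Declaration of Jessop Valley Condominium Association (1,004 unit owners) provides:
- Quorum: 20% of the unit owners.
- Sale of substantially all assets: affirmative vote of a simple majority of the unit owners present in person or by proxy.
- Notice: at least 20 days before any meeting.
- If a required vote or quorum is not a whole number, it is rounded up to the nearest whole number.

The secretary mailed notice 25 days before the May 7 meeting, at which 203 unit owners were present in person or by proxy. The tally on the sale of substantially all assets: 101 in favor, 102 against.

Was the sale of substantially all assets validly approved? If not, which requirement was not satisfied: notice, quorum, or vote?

Notice: 25 days given; 20 required. Satisfied.
Quorum: 20% of 1,004 = 200.80, rounded up to 201; 203 present. Satisfied.
Vote: requires a majority of those present (203); a majority of 203 is 102, so 102 needed; 101 in favor. Not satisfied.

Invalid — vote requirement not satisfied.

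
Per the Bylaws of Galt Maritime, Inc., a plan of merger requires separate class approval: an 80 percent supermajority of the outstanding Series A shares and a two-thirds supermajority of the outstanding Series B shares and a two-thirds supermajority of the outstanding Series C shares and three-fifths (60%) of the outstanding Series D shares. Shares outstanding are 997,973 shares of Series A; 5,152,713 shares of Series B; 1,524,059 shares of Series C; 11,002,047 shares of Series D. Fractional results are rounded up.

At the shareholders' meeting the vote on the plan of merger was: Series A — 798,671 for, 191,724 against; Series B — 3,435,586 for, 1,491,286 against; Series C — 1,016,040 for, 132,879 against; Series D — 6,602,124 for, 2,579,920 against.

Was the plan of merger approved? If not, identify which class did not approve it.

Approved — every class gave the required vote.

Series A: 4/5 of 997973 = 798378.40, rounded up to 798379; 798,379 required, 798,671 in favor — approved.
Series B: 2/3 of 5152713 = 3435142; 3,435,142 required, 3,435,586 in favor — approved.
Series C: 2/3 of 1524059 = 1016039.33, rounded up to 1016040; 1,016,040 required, 1,016,040 in favor — approved.
Series D: 3/5 of 11002047 = 6601228.20, rounded up to 6601229; 6,601,229 required, 6,602,124 in favor — approved.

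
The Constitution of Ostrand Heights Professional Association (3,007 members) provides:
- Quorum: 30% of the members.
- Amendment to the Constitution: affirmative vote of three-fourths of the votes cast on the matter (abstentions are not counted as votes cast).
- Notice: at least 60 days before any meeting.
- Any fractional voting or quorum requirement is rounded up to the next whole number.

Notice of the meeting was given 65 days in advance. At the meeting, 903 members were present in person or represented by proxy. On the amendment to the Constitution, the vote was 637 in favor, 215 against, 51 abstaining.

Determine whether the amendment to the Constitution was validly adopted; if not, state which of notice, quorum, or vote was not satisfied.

Notice: 65 days given; 60 required. Satisfied.
Quorum: 30% of 3,007 = 902.10, rounded up to 903; 903 present. Satisfied.
Vote: requires three-fourths of the votes cast (903 − 51 abstaining = 852); 3/4 of 852 = 639, so 639 needed; 637 in favor. Not satisfied.

Invalid — vote requirement not satisfied.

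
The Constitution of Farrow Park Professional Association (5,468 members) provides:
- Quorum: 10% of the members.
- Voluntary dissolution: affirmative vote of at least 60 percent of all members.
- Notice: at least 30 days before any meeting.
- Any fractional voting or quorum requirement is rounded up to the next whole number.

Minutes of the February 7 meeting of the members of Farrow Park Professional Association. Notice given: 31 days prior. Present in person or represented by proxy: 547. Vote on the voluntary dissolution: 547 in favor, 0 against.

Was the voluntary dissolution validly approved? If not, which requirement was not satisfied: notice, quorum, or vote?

Invalid — vote requirement not satisfied.

Notice: 31 days given; 30 required. Satisfied.
Quorum: 10% of 5,468 = 546.80, rounded up to 547; 547 present. Satisfied.
Vote: requires three-fifths of all members (5,468); 3/5 of 5468 = 3280.80, rounded up to 3281, so 3,281 needed; 547 in favor. Not satisfied.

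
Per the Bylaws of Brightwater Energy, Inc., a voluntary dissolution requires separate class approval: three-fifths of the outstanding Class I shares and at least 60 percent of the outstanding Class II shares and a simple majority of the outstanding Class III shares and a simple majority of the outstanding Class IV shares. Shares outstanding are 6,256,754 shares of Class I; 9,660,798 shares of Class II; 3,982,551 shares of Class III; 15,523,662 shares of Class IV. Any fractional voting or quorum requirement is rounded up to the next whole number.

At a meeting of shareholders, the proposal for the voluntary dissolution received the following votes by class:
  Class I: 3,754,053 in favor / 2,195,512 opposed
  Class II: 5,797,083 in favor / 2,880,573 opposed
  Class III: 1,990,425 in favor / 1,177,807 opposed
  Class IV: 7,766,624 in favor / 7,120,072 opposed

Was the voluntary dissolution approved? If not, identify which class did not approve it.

Class I: 3/5 of 6256754 = 3754052.40, rounded up to 3754053; 3,754,053 required, 3,754,053 in favor — approved.
Class II: 3/5 of 9660798 = 5796478.80, rounded up to 5796479; 5,796,479 required, 5,797,083 in favor — approved.
Class III: a majority of 3982551 is 1991276; 1,991,276 required, 1,990,425 in favor — not approved.
Class IV: a majority of 15523662 is 7761832; 7,761,832 required, 7,766,624 in favor — approved.

Not approved — the Class III shares did not give the required vote.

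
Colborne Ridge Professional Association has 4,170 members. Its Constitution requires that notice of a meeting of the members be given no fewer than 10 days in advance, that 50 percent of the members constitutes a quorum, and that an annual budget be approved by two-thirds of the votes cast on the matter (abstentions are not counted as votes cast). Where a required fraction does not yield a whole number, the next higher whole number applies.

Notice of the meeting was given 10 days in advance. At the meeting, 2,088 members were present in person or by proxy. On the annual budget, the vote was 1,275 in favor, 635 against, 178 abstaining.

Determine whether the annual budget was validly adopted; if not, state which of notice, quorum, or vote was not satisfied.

Valid — all requirements satisfied.

Notice: 10 days given; 10 required. Satisfied.
Quorum: 50% of 4,170 = 2,085; 2,088 present. Satisfied.
Vote: requires two-thirds of the votes cast (2,088 − 178 abstaining = 1,910); 2/3 of 1910 = 1273.33, rounded up to 1274, so 1,274 needed; 1,275 in favor. Satisfied.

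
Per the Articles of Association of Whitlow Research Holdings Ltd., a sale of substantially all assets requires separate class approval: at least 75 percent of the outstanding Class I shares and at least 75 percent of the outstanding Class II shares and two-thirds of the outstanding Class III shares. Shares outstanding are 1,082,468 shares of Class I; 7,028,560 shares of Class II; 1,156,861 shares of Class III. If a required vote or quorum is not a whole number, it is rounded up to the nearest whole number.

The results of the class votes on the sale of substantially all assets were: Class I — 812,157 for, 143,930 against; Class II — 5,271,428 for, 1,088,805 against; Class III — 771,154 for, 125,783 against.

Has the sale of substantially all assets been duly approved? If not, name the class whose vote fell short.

Not approved — the Class III shares did not give the required vote.

Class I: 3/4 of 1082468 = 811851; 811,851 required, 812,157 in favor — approved.
Class II: 3/4 of 7028560 = 5271420; 5,271,420 required, 5,271,428 in favor — approved.
Class III: 2/3 of 1156861 = 771240.67, rounded up to 771241; 771,241 required, 771,154 in favor — not approved.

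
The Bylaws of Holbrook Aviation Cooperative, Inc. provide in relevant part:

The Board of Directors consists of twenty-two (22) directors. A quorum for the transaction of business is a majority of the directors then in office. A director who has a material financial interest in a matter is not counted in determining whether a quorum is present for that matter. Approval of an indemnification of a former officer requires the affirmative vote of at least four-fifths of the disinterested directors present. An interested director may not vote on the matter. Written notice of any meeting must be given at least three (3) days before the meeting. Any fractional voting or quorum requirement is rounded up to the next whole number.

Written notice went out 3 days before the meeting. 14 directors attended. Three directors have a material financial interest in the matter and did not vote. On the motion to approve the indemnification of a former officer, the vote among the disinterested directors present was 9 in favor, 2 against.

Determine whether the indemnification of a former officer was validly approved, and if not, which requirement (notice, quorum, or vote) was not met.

Notice: 3 days given; 3 required (3 ≥ 3). Satisfied.
Quorum: 14 present, but the 3 interested directors do not count, leaving 11. Quorum is 12. Not satisfied.
Vote: the indemnification of a former officer requires four-fifths of the disinterested directors present (14 − 3 = 11). 4/5 of 11 = 8.80, rounded up to 9, so 9 affirmative votes are needed; 9 voted in favor. Satisfied. (Moot — without a quorum no business can be validly transacted.)

Invalid — quorum requirement not satisfied.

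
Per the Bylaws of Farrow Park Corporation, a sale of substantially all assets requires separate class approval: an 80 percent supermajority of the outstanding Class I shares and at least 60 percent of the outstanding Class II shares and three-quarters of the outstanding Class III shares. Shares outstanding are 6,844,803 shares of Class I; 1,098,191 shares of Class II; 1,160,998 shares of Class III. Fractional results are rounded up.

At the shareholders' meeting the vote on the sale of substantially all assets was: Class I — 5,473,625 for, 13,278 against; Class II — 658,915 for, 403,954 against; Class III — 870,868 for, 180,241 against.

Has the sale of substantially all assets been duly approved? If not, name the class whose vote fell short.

Class I: 4/5 of 6844803 = 5475842.40, rounded up to 5475843; 5,475,843 required, 5,473,625 in favor — not approved.
Class II: 3/5 of 1098191 = 658914.60, rounded up to 658915; 658,915 required, 658,915 in favor — approved.
Class III: 3/4 of 1160998 = 870748.50, rounded up to 870749; 870,749 required, 870,868 in favor — approved.

Not approved — the Class I shares did not give the required vote.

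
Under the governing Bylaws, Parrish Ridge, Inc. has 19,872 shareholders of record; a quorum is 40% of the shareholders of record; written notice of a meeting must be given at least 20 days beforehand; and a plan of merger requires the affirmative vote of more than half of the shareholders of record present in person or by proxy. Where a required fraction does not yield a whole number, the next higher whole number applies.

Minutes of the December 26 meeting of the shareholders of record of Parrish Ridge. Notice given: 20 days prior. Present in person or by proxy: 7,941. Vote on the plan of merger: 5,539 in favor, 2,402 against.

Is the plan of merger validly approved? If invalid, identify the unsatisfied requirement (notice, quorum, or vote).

Invalid — quorum requirement not satisfied.

Notice: 20 days given; 20 required. Satisfied.
Quorum: 40% of 19,872 = 7,948.80, rounded up to 7,949; 7,941 present. Not satisfied.
Vote: requires a majority of those present (7,941); a majority of 7941 is 3971, so 3,971 needed; 5,539 in favor. Satisfied.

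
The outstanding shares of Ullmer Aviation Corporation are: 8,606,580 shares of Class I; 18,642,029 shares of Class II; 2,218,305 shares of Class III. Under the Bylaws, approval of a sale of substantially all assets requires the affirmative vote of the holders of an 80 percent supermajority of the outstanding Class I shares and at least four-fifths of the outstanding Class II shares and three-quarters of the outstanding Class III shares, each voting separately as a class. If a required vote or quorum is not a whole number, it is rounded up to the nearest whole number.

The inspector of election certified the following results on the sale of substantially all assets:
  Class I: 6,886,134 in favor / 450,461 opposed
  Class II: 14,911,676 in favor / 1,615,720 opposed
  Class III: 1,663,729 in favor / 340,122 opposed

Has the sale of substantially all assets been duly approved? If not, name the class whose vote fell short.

Class I: 4/5 of 8606580 = 6885264; 6,885,264 required, 6,886,134 in favor — approved.
Class II: 4/5 of 18642029 = 14913623.20, rounded up to 14913624; 14,913,624 required, 14,911,676 in favor — not approved.
Class III: 3/4 of 2218305 = 1663728.75, rounded up to 1663729; 1,663,729 required, 1,663,729 in favor — approved.

Not approved — the Class II shares did not give the required vote.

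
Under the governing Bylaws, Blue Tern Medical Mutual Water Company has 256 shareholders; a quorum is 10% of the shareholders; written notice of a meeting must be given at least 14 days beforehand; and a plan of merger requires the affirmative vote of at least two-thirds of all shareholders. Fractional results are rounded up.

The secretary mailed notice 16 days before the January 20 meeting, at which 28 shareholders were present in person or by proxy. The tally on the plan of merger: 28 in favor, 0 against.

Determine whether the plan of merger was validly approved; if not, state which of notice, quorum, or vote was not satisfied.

Invalid — vote requirement not satisfied.

Notice: 16 days given; 14 required. Satisfied.
Quorum: 10% of 256 = 25.60, rounded up to 26; 28 present. Satisfied.
Vote: requires two-thirds of all shareholders (256); 2/3 of 256 = 170.67, rounded up to 171, so 171 needed; 28 in favor. Not satisfied.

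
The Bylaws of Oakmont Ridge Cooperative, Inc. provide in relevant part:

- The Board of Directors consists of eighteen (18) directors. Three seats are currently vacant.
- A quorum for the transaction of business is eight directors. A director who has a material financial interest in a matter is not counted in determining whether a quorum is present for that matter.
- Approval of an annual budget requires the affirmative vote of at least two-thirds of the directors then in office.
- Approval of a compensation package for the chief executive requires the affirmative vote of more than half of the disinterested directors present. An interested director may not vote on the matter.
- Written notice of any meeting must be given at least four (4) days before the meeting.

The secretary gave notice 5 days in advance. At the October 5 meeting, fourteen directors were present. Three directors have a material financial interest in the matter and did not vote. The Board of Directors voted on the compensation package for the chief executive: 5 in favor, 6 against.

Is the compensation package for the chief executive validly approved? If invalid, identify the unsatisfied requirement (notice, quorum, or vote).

Notice: 5 days given; 4 required (5 ≥ 4). Satisfied.
Quorum: 14 present, but the 3 interested directors do not count, leaving 11. Quorum is 8. Satisfied.
Vote: the compensation package for the chief executive requires a majority of the disinterested directors present (14 − 3 = 11). A majority of 11 is 6, so 6 affirmative votes are needed; 5 voted in favor. Not satisfied.

Invalid — vote requirement not satisfied.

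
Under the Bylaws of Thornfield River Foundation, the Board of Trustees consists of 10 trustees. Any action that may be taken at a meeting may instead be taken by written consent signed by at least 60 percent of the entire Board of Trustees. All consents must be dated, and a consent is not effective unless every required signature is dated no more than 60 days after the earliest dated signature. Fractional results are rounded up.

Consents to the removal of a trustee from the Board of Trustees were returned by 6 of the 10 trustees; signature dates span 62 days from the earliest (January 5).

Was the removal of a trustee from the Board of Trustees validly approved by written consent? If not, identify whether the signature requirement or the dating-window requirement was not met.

Signatures required: at least 60 percent of 10 — 3/5 of 10 = 6, so 6 needed; 6 signed. Sufficient.
Dating window: the latest signature is 62 days after the earliest; the limit is 60 days. Outside the window.

Not effective — dating-window requirement not satisfied.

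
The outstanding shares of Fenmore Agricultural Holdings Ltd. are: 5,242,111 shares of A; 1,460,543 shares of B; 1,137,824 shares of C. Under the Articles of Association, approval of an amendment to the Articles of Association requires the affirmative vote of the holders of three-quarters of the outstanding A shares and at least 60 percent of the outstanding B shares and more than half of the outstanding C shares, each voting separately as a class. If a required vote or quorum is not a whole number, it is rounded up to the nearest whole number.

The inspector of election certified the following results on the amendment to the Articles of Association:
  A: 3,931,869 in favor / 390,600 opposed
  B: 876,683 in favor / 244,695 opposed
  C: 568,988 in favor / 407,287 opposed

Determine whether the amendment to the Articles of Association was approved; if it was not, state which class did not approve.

Approved — every class gave the required vote.

A: 3/4 of 5242111 = 3931583.25, rounded up to 3931584; 3,931,584 required, 3,931,869 in favor — approved.
B: 3/5 of 1460543 = 876325.80, rounded up to 876326; 876,326 required, 876,683 in favor — approved.
C: a majority of 1137824 is 568913; 568,913 required, 568,988 in favor — approved.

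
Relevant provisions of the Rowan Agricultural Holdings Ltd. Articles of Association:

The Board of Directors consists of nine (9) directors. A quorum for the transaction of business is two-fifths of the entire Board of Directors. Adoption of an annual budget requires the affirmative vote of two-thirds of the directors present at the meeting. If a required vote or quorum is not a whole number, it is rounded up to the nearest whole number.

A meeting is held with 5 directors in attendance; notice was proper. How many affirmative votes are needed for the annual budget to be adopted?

4

The annual budget requires two-thirds of the directors present (5).
2/3 of 5 = 3.33, rounded up to 4.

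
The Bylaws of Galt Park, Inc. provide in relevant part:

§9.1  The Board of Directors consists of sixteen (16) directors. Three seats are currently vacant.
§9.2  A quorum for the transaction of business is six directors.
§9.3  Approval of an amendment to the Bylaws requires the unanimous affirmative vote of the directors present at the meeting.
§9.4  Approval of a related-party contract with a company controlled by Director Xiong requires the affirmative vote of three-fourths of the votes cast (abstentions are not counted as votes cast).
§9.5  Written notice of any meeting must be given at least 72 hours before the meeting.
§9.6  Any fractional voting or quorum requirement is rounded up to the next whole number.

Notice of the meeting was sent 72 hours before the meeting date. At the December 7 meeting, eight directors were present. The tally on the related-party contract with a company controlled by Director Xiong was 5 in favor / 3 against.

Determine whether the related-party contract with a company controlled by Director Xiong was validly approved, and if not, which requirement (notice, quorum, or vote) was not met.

Notice: 72 hours given; 72 required (72 ≥ 72). Satisfied.
Quorum: 8 present; quorum is 6. Satisfied.
Vote: the related-party contract with a company controlled by Director Xiong requires three-fourths of the votes cast (8). 3/4 of 8 = 6, so 6 affirmative votes are needed; 5 voted in favor. Not satisfied.

Invalid — vote requirement not satisfied.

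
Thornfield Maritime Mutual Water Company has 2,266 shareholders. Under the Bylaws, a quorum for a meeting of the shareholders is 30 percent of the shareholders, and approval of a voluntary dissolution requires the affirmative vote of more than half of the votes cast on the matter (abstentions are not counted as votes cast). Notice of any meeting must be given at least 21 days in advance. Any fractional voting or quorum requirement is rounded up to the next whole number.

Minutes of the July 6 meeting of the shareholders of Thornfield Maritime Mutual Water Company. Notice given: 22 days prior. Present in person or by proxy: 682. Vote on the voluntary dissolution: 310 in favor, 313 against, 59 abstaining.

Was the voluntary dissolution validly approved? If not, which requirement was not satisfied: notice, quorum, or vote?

Notice: 22 days given; 21 required. Satisfied.
Quorum: 30% of 2,266 = 679.80, rounded up to 680; 682 present. Satisfied.
Vote: requires a majority of the votes cast (682 − 59 abstaining = 623); a majority of 623 is 312, so 312 needed; 310 in favor. Not satisfied.

Invalid — vote requirement not satisfied.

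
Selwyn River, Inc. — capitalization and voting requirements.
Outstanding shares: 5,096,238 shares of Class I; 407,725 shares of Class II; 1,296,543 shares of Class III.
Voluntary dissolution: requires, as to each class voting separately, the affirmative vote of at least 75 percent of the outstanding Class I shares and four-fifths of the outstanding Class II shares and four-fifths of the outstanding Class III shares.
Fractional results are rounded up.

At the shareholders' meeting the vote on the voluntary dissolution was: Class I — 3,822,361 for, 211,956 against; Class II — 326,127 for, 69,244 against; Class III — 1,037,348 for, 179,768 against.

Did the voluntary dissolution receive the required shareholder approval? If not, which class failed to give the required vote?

Not approved — the Class II shares did not give the required vote.

Class I: 3/4 of 5096238 = 3822178.50, rounded up to 3822179; 3,822,179 required, 3,822,361 in favor — approved.
Class II: 4/5 of 407725 = 326180; 326,180 required, 326,127 in favor — not approved.
Class III: 4/5 of 1296543 = 1037234.40, rounded up to 1037235; 1,037,235 required, 1,037,348 in favor — approved.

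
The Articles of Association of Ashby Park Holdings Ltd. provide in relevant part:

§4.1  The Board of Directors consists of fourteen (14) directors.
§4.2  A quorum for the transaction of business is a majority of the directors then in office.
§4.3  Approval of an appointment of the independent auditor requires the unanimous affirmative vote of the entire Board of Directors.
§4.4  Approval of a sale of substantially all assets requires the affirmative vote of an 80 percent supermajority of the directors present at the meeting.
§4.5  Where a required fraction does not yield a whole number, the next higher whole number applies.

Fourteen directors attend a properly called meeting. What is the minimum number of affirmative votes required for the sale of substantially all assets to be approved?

12

The sale of substantially all assets requires four-fifths of the directors present (14).
4/5 of 14 = 11.20, rounded up to 12.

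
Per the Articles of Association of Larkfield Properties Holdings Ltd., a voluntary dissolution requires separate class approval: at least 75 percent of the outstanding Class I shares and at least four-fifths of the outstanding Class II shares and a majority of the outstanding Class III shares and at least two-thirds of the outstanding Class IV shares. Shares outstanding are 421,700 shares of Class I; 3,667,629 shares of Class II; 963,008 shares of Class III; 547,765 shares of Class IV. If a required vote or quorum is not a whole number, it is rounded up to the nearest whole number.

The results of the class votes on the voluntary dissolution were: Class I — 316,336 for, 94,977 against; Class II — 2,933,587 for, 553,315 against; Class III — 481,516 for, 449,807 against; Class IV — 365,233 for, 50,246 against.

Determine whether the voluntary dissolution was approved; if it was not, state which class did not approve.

Class I: 3/4 of 421700 = 316275; 316,275 required, 316,336 in favor — approved.
Class II: 4/5 of 3667629 = 2934103.20, rounded up to 2934104; 2,934,104 required, 2,933,587 in favor — not approved.
Class III: a majority of 963008 is 481505; 481,505 required, 481,516 in favor — approved.
Class IV: 2/3 of 547765 = 365176.67, rounded up to 365177; 365,177 required, 365,233 in favor — approved.

Not approved — the Class II shares did not give the required vote.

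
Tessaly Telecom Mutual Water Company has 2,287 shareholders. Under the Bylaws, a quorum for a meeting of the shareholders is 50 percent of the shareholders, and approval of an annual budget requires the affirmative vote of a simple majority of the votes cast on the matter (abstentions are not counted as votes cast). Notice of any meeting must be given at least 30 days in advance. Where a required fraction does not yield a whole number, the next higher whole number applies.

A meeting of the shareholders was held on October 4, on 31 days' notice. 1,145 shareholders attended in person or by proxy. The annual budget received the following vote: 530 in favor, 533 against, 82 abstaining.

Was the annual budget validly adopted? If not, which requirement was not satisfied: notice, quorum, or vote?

Notice: 31 days given; 30 required. Satisfied.
Quorum: 50% of 2,287 = 1,143.50, rounded up to 1,144; 1,145 present. Satisfied.
Vote: requires a majority of the votes cast (1,145 − 82 abstaining = 1,063); a majority of 1063 is 532, so 532 needed; 530 in favor. Not satisfied.

Invalid — vote requirement not satisfied.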